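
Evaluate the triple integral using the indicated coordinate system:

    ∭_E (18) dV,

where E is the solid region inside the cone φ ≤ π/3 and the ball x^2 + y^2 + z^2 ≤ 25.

In spherical coordinates, x = ρ sin(φ) cos(θ), y = ρ sin(φ) sin(θ), z = ρ cos(φ), and dV = ρ^2 sin(φ) dρ dφ dθ.

The integrand becomes 18, so

    ∭_E (18) dV = ∫_{0}^{2π} ∫_{0}^{π/3} ∫_{0}^{5} (18) · ρ^2 sin(φ) dρ dφ dθ.

Inner (ρ): 750sin(φ).
Middle (φ): 375.
Outer (θ): 750π.

Therefore the triple integral equals 750π.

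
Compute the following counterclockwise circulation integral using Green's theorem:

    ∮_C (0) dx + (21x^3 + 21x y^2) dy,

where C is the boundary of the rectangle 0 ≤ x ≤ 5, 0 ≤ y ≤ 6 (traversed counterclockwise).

Green's theorem converts the closed line integral into a double integral over the enclosed region D:

    ∮_C P dx + Q dy = ∬_D (∂Q/∂x - ∂P/∂y) dA.

Here P = 0, Q = 21x^3 + 21x y^2, so

    ∂Q/∂x = 63x^2 + 21y^2,    ∂P/∂y = 0,
    ∂Q/∂x - ∂P/∂y = 63x^2 + 21y^2.

D is the region 0 ≤ x ≤ 5, 0 ≤ y ≤ 6. Evaluating the double integral:

    ∬_D (63x^2 + 21y^2) dA = ∫_0^{5} ∫_0^{6} (63x^2 + 21y^2) dy dx.

Inner (y from 0 to 6): 378x^2 + 1512.
Outer (x from 0 to 5): 23310.

Therefore ∮_C P dx + Q dy = 23310.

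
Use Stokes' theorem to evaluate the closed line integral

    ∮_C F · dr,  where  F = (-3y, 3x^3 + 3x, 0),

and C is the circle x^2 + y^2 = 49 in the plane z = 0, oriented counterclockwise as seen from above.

Let S be the flat disk x^2 + y^2 ≤ 49 in the plane z = 0, with upward unit normal n̂ = ẑ. By Stokes' theorem,

    ∮_C F · dr = ∬_S (∇ × F) · n̂ dS = ∬_D (curl F)_z dA,

where D is the disk x^2 + y^2 ≤ 49.

Compute the curl of F = (-3y, 3x^3 + 3x, 0):
    (∇ × F)_x = ∂F_z/∂y - ∂F_y/∂z = 0,
    (∇ × F)_y = ∂F_x/∂z - ∂F_z/∂x = 0,
    (∇ × F)_z = ∂F_y/∂x - ∂F_x/∂y = 9x^2 + 6.

On z = 0, (curl F)_z = 9x^2 + 6.

Convert to polar (x = r cos θ, y = r sin θ, dA = r dr dθ); the integrand becomes 9r^2cos(θ)^2 + 6, so

    ∬_D (curl F)_z dA = ∫_0^{2π} ∫_0^{7} (9r^2cos(θ)^2 + 6) · r dr dθ.

Inner (r from 0 to 7): 21609cos(θ)^2/4 + 147.
Outer (θ from 0 to 2π): 22785π/4.

Therefore ∮_C F · dr = 22785π/4.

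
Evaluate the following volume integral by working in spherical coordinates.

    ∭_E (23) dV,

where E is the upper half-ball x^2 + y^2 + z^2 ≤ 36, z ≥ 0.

In spherical coordinates, x = ρ sin(φ) cos(θ), y = ρ sin(φ) sin(θ), z = ρ cos(φ), and dV = ρ^2 sin(φ) dρ dφ dθ.

The integrand becomes 23, so

    ∭_E (23) dV = ∫_{0}^{2π} ∫_{0}^{π/2} ∫_{0}^{6} (23) · ρ^2 sin(φ) dρ dφ dθ.

Inner (ρ): 1656sin(φ).
Middle (φ): 1656.
Outer (θ): 3312π.

Therefore the triple integral equals 3312π.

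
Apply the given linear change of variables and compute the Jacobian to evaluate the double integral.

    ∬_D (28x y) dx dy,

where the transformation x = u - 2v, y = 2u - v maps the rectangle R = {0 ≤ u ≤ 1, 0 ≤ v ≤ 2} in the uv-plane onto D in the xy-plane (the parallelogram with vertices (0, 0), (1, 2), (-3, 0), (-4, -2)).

Compute the Jacobian determinant of (x, y) with respect to (u, v):

    ∂(x,y)/∂(u,v) = | 1  -2 | = (1)(-1) - (-2)(2) = 3.
                   | 2  -1 |

Its absolute value is |J| = 3 (the area scaling factor).

Substituting x = u - 2v, y = 2u - v into the integrand,

    28x y → 56u^2 - 140u v + 56v^2,

so the integral becomes

    ∬_R (56u^2 - 140u v + 56v^2) · |J| du dv = ∫_0^1 ∫_0^2 (168u^2 - 420u v + 168v^2) dv du.

Inner (v): 336u^2 - 840u + 448.
Outer (u): 140.

Therefore ∬_D (28x y) dx dy = 140.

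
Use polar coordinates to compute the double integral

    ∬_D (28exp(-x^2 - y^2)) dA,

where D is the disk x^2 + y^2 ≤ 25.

The region D is 0 ≤ r ≤ 5, 0 ≤ θ ≤ 2π in polar coordinates, where x = r cos(θ), y = r sin(θ), and dA = r dr dθ.

Under the substitution, the integrand becomes 28exp(-r^2), so

    ∬_D (28exp(-x^2 - y^2)) dA = ∫_{0}^{2π} ∫_{0}^{5} (28exp(-r^2)) · r dr dθ.

Inner integral (in r): ∫_{0}^{5} (28exp(-r^2)) · r dr = 14 - 14exp(-25).

Outer integral (in θ): ∫_{0}^{2π} (14 - 14exp(-25)) dθ = -28π exp(-25) + 28π.

Therefore ∬_D (28exp(-x^2 - y^2)) dA = -28π exp(-25) + 28π.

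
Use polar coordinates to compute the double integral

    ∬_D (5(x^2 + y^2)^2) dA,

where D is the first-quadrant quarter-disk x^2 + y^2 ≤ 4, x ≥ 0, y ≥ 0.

The region D is 0 ≤ r ≤ 2, 0 ≤ θ ≤ π/2 in polar coordinates, where x = r cos(θ), y = r sin(θ), and dA = r dr dθ.

Under the substitution, the integrand becomes 5r^4, so

    ∬_D (5(x^2 + y^2)^2) dA = ∫_{0}^{π/2} ∫_{0}^{2} (5r^4) · r dr dθ.

Inner integral (in r): ∫_{0}^{2} (5r^4) · r dr = 160/3.

Outer integral (in θ): ∫_{0}^{π/2} (160/3) dθ = 80π/3.

Therefore ∬_D (5(x^2 + y^2)^2) dA = 80π/3.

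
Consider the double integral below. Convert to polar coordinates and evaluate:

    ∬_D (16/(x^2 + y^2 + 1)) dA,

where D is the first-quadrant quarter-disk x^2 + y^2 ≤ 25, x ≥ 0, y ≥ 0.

The region D is 0 ≤ r ≤ 5, 0 ≤ θ ≤ π/2 in polar coordinates, where x = r cos(θ), y = r sin(θ), and dA = r dr dθ.

Under the substitution, the integrand becomes 16/(r^2 + 1), so

    ∬_D (16/(x^2 + y^2 + 1)) dA = ∫_{0}^{π/2} ∫_{0}^{5} (16/(r^2 + 1)) · r dr dθ.

Inner integral (in r): ∫_{0}^{5} (16/(r^2 + 1)) · r dr = log(208827064576).

Outer integral (in θ): ∫_{0}^{π/2} (log(208827064576)) dθ = 4π log(26).

Therefore ∬_D (16/(x^2 + y^2 + 1)) dA = 4π log(26).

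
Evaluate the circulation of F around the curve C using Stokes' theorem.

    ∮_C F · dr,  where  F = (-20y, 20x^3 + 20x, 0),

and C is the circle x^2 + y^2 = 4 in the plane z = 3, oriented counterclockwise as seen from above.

Let S be the flat disk x^2 + y^2 ≤ 4 in the plane z = 3, with upward unit normal n̂ = ẑ. By Stokes' theorem,

    ∮_C F · dr = ∬_S (∇ × F) · n̂ dS = ∬_D (curl F)_z dA,

where D is the disk x^2 + y^2 ≤ 4.

Compute the curl of F = (-20y, 20x^3 + 20x, 0):
    (∇ × F)_x = ∂F_z/∂y - ∂F_y/∂z = 0,
    (∇ × F)_y = ∂F_x/∂z - ∂F_z/∂x = 0,
    (∇ × F)_z = ∂F_y/∂x - ∂F_x/∂y = 60x^2 + 40.

On z = 3, (curl F)_z = 60x^2 + 40.

Convert to polar (x = r cos θ, y = r sin θ, dA = r dr dθ); the integrand becomes 60r^2cos(θ)^2 + 40, so

    ∬_D (curl F)_z dA = ∫_0^{2π} ∫_0^{2} (60r^2cos(θ)^2 + 40) · r dr dθ.

Inner (r from 0 to 2): 240cos(θ)^2 + 80.
Outer (θ from 0 to 2π): 400π.

Therefore ∮_C F · dr = 400π.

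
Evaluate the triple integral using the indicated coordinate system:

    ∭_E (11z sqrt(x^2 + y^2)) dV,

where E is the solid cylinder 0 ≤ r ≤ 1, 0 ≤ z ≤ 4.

In cylindrical coordinates, x = r cos(θ), y = r sin(θ), z = z, and dV = r dr dθ dz.

The integrand becomes 11r z, so

    ∭_E (11z sqrt(x^2 + y^2)) dV = ∫_{0}^{2π} ∫_{0}^{1} ∫_{0}^{4} (11r z) · r dz dr dθ.

Inner (z): 88r^2.
Middle (r from 0 to 1): 88/3.
Outer (θ): 176π/3.

Therefore the triple integral equals 176π/3.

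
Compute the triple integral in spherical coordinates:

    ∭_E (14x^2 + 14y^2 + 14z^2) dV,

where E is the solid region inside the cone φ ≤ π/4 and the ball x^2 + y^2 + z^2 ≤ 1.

In spherical coordinates, x = ρ sin(φ) cos(θ), y = ρ sin(φ) sin(θ), z = ρ cos(φ), and dV = ρ^2 sin(φ) dρ dφ dθ.

The integrand becomes 14ρ^2, so

    ∭_E (14x^2 + 14y^2 + 14z^2) dV = ∫_{0}^{2π} ∫_{0}^{π/4} ∫_{0}^{1} (14ρ^2) · ρ^2 sin(φ) dρ dφ dθ.

Inner (ρ): 14sin(φ)/5.
Middle (φ): 14/5 - 7sqrt(2)/5.
Outer (θ): 14π (2 - sqrt(2))/5.

Therefore the triple integral equals 14π (2 - sqrt(2))/5.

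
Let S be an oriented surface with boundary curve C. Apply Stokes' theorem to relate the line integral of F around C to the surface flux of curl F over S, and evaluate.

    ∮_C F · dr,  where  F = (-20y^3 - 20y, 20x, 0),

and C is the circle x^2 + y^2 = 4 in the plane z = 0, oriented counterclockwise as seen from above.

Let S be the flat disk x^2 + y^2 ≤ 4 in the plane z = 0, with upward unit normal n̂ = ẑ. By Stokes' theorem,

    ∮_C F · dr = ∬_S (∇ × F) · n̂ dS = ∬_D (curl F)_z dA,

where D is the disk x^2 + y^2 ≤ 4.

Compute the curl of F = (-20y^3 - 20y, 20x, 0):
    (∇ × F)_x = ∂F_z/∂y - ∂F_y/∂z = 0,
    (∇ × F)_y = ∂F_x/∂z - ∂F_z/∂x = 0,
    (∇ × F)_z = ∂F_y/∂x - ∂F_x/∂y = 60y^2 + 40.

On z = 0, (curl F)_z = 60y^2 + 40.

Convert to polar (x = r cos θ, y = r sin θ, dA = r dr dθ); the integrand becomes 60r^2sin(θ)^2 + 40, so

    ∬_D (curl F)_z dA = ∫_0^{2π} ∫_0^{2} (60r^2sin(θ)^2 + 40) · r dr dθ.

Inner (r from 0 to 2): 240sin(θ)^2 + 80.
Outer (θ from 0 to 2π): 400π.

Therefore ∮_C F · dr = 400π.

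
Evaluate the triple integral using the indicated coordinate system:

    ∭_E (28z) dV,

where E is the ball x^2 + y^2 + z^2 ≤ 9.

In spherical coordinates, x = ρ sin(φ) cos(θ), y = ρ sin(φ) sin(θ), z = ρ cos(φ), and dV = ρ^2 sin(φ) dρ dφ dθ.

The integrand becomes 28ρ cos(φ), so

    ∭_E (28z) dV = ∫_{0}^{2π} ∫_{0}^{π} ∫_{0}^{3} (28ρ cos(φ)) · ρ^2 sin(φ) dρ dφ dθ.

Inner (ρ): 567sin(2φ)/2.
Middle (φ): 0.
Outer (θ): 0.

Therefore the triple integral equals 0.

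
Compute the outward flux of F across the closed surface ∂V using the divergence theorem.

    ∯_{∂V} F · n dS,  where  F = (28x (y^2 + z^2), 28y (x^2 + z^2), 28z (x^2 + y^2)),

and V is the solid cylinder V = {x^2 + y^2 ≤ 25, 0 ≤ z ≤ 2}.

By the divergence theorem,

    ∯_{∂V} F · n dS = ∭_V (∇ · F) dV.

Compute the divergence:
    ∇ · F = ∂F_x/∂x + ∂F_y/∂y + ∂F_z/∂z = 28y^2 + 28z^2 + 28x^2 + 28z^2 + 28x^2 + 28y^2 = 56x^2 + 56y^2 + 56z^2.

In cylindrical coordinates, x = r cos(θ), y = r sin(θ), z = z, dV = r dr dθ dz, with 0 ≤ r ≤ 5, 0 ≤ θ ≤ 2π, 0 ≤ z ≤ 2.

The integrand, after substitution and multiplying by the volume element, becomes (56r^2 + 56z^2) · r, so

    ∭_V (∇·F) dV = ∫_0^{2π} ∫_0^{5} ∫_0^{2} (56r^2 + 56z^2) · r dz dr dθ.

Inner (z from 0 to 2): 112r (r^2 + 4/3).
Middle (r from 0 to 5): 58100/3.
Outer (θ from 0 to 2π): 116200π/3.

Therefore ∯_{∂V} F · n dS = 116200π/3.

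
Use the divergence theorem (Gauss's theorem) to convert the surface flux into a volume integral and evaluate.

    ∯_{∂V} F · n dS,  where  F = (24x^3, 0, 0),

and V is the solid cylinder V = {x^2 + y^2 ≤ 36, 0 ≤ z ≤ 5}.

By the divergence theorem,

    ∯_{∂V} F · n dS = ∭_V (∇ · F) dV.

Compute the divergence:
    ∇ · F = ∂F_x/∂x + ∂F_y/∂y + ∂F_z/∂z = 72x^2 + 0 + 0 = 72x^2.

In cylindrical coordinates, x = r cos(θ), y = r sin(θ), z = z, dV = r dr dθ dz, with 0 ≤ r ≤ 6, 0 ≤ θ ≤ 2π, 0 ≤ z ≤ 5.

The integrand, after substitution and multiplying by the volume element, becomes (72r^2cos(θ)^2) · r, so

    ∭_V (∇·F) dV = ∫_0^{2π} ∫_0^{6} ∫_0^{5} (72r^2cos(θ)^2) · r dz dr dθ.

Inner (z from 0 to 5): 360r^3cos(θ)^2.
Middle (r from 0 to 6): 116640cos(θ)^2.
Outer (θ from 0 to 2π): 116640π.

Therefore ∯_{∂V} F · n dS = 116640π.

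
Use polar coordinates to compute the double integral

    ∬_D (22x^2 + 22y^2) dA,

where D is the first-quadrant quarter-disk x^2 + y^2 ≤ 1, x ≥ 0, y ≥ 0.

The region D is 0 ≤ r ≤ 1, 0 ≤ θ ≤ π/2 in polar coordinates, where x = r cos(θ), y = r sin(θ), and dA = r dr dθ.

Under the substitution, the integrand becomes 22r^2, so

    ∬_D (22x^2 + 22y^2) dA = ∫_{0}^{π/2} ∫_{0}^{1} (22r^2) · r dr dθ.

Inner integral (in r): ∫_{0}^{1} (22r^2) · r dr = 11/2.

Outer integral (in θ): ∫_{0}^{π/2} (11/2) dθ = 11π/4.

Therefore ∬_D (22x^2 + 22y^2) dA = 11π/4.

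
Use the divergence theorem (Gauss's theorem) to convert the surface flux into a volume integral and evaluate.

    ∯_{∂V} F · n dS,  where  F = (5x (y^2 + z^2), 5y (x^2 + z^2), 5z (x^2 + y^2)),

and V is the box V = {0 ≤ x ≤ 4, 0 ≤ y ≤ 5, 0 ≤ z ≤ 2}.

By the divergence theorem,

    ∯_{∂V} F · n dS = ∭_V (∇ · F) dV.

Compute the divergence:
    ∇ · F = ∂F_x/∂x + ∂F_y/∂y + ∂F_z/∂z = 5y^2 + 5z^2 + 5x^2 + 5z^2 + 5x^2 + 5y^2 = 10x^2 + 10y^2 + 10z^2.

V is a rectangular box, so dV = dx dy dz with 0 ≤ x ≤ 4, 0 ≤ y ≤ 5, 0 ≤ z ≤ 2.

Integrate (10x^2 + 10y^2 + 10z^2) over V as an iterated integral:

    ∭_V (∇·F) dV = ∫_0^{4} ∫_0^{5} ∫_0^{2} (10x^2 + 10y^2 + 10z^2) dz dy dx.

Inner (z from 0 to 2): 20x^2 + 20y^2 + 80/3.
Middle (y from 0 to 5): 100x^2 + 2900/3.
Outer (x from 0 to 4): 6000.

Therefore ∯_{∂V} F · n dS = 6000.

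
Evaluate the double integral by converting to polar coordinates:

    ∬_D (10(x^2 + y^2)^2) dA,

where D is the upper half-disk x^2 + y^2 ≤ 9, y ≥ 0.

The region D is 0 ≤ r ≤ 3, 0 ≤ θ ≤ π in polar coordinates, where x = r cos(θ), y = r sin(θ), and dA = r dr dθ.

Under the substitution, the integrand becomes 10r^4, so

    ∬_D (10(x^2 + y^2)^2) dA = ∫_{0}^{π} ∫_{0}^{3} (10r^4) · r dr dθ.

Inner integral (in r): ∫_{0}^{3} (10r^4) · r dr = 1215.

Outer integral (in θ): ∫_{0}^{π} (1215) dθ = 1215π.

Therefore ∬_D (10(x^2 + y^2)^2) dA = 1215π.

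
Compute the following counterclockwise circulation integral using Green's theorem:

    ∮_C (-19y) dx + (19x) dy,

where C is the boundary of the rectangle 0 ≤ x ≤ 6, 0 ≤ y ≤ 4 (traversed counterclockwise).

Green's theorem converts the closed line integral into a double integral over the enclosed region D:

    ∮_C P dx + Q dy = ∬_D (∂Q/∂x - ∂P/∂y) dA.

Here P = -19y, Q = 19x, so

    ∂Q/∂x = 19,    ∂P/∂y = -19,
    ∂Q/∂x - ∂P/∂y = 38.

D is the region 0 ≤ x ≤ 6, 0 ≤ y ≤ 4. Evaluating the double integral:

    ∬_D (38) dA = ∫_0^{6} ∫_0^{4} (38) dy dx.

Inner (y from 0 to 4): 152.
Outer (x from 0 to 6): 912.

Therefore ∮_C P dx + Q dy = 912.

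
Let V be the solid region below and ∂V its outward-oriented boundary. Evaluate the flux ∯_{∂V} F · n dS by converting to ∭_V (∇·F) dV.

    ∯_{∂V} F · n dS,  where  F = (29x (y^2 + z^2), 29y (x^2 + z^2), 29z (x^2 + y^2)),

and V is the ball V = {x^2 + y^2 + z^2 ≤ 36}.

By the divergence theorem,

    ∯_{∂V} F · n dS = ∭_V (∇ · F) dV.

Compute the divergence:
    ∇ · F = ∂F_x/∂x + ∂F_y/∂y + ∂F_z/∂z = 29y^2 + 29z^2 + 29x^2 + 29z^2 + 29x^2 + 29y^2 = 58x^2 + 58y^2 + 58z^2.

In spherical coordinates, x = ρ sin(φ) cos(θ), y = ρ sin(φ) sin(θ), z = ρ cos(φ), dV = ρ^2 sin(φ) dρ dφ dθ, with 0 ≤ ρ ≤ 6, 0 ≤ φ ≤ π, 0 ≤ θ ≤ 2π.

The integrand, after substitution and multiplying by the volume element, becomes (58ρ^2) · ρ^2 sin(φ), so

    ∭_V (∇·F) dV = ∫_0^{2π} ∫_0^{π} ∫_0^{6} (58ρ^2) · ρ^2 sin(φ) dρ dφ dθ.

Inner (ρ from 0 to 6): 451008sin(φ)/5.
Middle (φ from 0 to π): 902016/5.
Outer (θ from 0 to 2π): 1804032π/5.

Therefore ∯_{∂V} F · n dS = 1804032π/5.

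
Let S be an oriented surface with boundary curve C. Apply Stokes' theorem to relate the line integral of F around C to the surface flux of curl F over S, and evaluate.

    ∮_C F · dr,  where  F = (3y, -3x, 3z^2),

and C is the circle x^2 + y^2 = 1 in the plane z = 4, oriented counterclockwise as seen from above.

Let S be the flat disk x^2 + y^2 ≤ 1 in the plane z = 4, with upward unit normal n̂ = ẑ. By Stokes' theorem,

    ∮_C F · dr = ∬_S (∇ × F) · n̂ dS = ∬_D (curl F)_z dA,

where D is the disk x^2 + y^2 ≤ 1.

Compute the curl of F = (3y, -3x, 3z^2):
    (∇ × F)_x = ∂F_z/∂y - ∂F_y/∂z = 0,
    (∇ × F)_y = ∂F_x/∂z - ∂F_z/∂x = 0,
    (∇ × F)_z = ∂F_y/∂x - ∂F_x/∂y = -6.

On z = 4, (curl F)_z = -6.

Convert to polar (x = r cos θ, y = r sin θ, dA = r dr dθ); the integrand becomes -6, so

    ∬_D (curl F)_z dA = ∫_0^{2π} ∫_0^{1} (-6) · r dr dθ.

Inner (r from 0 to 1): -3.
Outer (θ from 0 to 2π): -6π.

Therefore ∮_C F · dr = -6π.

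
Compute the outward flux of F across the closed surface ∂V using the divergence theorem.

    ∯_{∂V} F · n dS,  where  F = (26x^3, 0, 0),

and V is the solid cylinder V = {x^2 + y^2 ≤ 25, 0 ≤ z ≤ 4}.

By the divergence theorem,

    ∯_{∂V} F · n dS = ∭_V (∇ · F) dV.

Compute the divergence:
    ∇ · F = ∂F_x/∂x + ∂F_y/∂y + ∂F_z/∂z = 78x^2 + 0 + 0 = 78x^2.

In cylindrical coordinates, x = r cos(θ), y = r sin(θ), z = z, dV = r dr dθ dz, with 0 ≤ r ≤ 5, 0 ≤ θ ≤ 2π, 0 ≤ z ≤ 4.

The integrand, after substitution and multiplying by the volume element, becomes (78r^2cos(θ)^2) · r, so

    ∭_V (∇·F) dV = ∫_0^{2π} ∫_0^{5} ∫_0^{4} (78r^2cos(θ)^2) · r dz dr dθ.

Inner (z from 0 to 4): 312r^3cos(θ)^2.
Middle (r from 0 to 5): 48750cos(θ)^2.
Outer (θ from 0 to 2π): 48750π.

Therefore ∯_{∂V} F · n dS = 48750π.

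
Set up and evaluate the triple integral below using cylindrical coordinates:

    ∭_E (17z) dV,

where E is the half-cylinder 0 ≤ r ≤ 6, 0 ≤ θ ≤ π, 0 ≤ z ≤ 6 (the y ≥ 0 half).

In cylindrical coordinates, x = r cos(θ), y = r sin(θ), z = z, and dV = r dr dθ dz.

The integrand becomes 17z, so

    ∭_E (17z) dV = ∫_{0}^{π} ∫_{0}^{6} ∫_{0}^{6} (17z) · r dz dr dθ.

Inner (z): 306r.
Middle (r from 0 to 6): 5508.
Outer (θ): 5508π.

Therefore the triple integral equals 5508π.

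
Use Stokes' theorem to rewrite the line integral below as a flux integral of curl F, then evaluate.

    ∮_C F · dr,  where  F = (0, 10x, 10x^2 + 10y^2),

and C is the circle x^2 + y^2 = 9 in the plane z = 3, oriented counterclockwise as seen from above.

Let S be the flat disk x^2 + y^2 ≤ 9 in the plane z = 3, with upward unit normal n̂ = ẑ. By Stokes' theorem,

    ∮_C F · dr = ∬_S (∇ × F) · n̂ dS = ∬_D (curl F)_z dA,

where D is the disk x^2 + y^2 ≤ 9.

Compute the curl of F = (0, 10x, 10x^2 + 10y^2):
    (∇ × F)_x = ∂F_z/∂y - ∂F_y/∂z = 20y,
    (∇ × F)_y = ∂F_x/∂z - ∂F_z/∂x = -20x,
    (∇ × F)_z = ∂F_y/∂x - ∂F_x/∂y = 10.

On z = 3, (curl F)_z = 10.

Convert to polar (x = r cos θ, y = r sin θ, dA = r dr dθ); the integrand becomes 10, so

    ∬_D (curl F)_z dA = ∫_0^{2π} ∫_0^{3} (10) · r dr dθ.

Inner (r from 0 to 3): 45.
Outer (θ from 0 to 2π): 90π.

Therefore ∮_C F · dr = 90π.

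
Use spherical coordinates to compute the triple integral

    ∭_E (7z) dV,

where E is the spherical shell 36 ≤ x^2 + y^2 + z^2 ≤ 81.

In spherical coordinates, x = ρ sin(φ) cos(θ), y = ρ sin(φ) sin(θ), z = ρ cos(φ), and dV = ρ^2 sin(φ) dρ dφ dθ.

The integrand becomes 7ρ cos(φ), so

    ∭_E (7z) dV = ∫_{0}^{2π} ∫_{0}^{π} ∫_{6}^{9} (7ρ cos(φ)) · ρ^2 sin(φ) dρ dφ dθ.

Inner (ρ): 36855sin(2φ)/8.
Middle (φ): 0.
Outer (θ): 0.

Therefore the triple integral equals 0.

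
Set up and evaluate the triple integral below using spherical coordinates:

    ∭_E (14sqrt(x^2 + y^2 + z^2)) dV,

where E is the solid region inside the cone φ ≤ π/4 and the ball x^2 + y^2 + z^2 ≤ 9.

In spherical coordinates, x = ρ sin(φ) cos(θ), y = ρ sin(φ) sin(θ), z = ρ cos(φ), and dV = ρ^2 sin(φ) dρ dφ dθ.

The integrand becomes 14ρ, so

    ∭_E (14sqrt(x^2 + y^2 + z^2)) dV = ∫_{0}^{2π} ∫_{0}^{π/4} ∫_{0}^{3} (14ρ) · ρ^2 sin(φ) dρ dφ dθ.

Inner (ρ): 567sin(φ)/2.
Middle (φ): 567/2 - 567sqrt(2)/4.
Outer (θ): 567π (2 - sqrt(2))/2.

Therefore the triple integral equals 567π (2 - sqrt(2))/2.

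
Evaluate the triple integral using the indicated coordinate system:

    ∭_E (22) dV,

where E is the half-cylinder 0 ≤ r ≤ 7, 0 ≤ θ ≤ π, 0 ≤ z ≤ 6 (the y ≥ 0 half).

In cylindrical coordinates, x = r cos(θ), y = r sin(θ), z = z, and dV = r dr dθ dz.

The integrand becomes 22, so

    ∭_E (22) dV = ∫_{0}^{π} ∫_{0}^{7} ∫_{0}^{6} (22) · r dz dr dθ.

Inner (z): 132r.
Middle (r from 0 to 7): 3234.
Outer (θ): 3234π.

Therefore the triple integral equals 3234π.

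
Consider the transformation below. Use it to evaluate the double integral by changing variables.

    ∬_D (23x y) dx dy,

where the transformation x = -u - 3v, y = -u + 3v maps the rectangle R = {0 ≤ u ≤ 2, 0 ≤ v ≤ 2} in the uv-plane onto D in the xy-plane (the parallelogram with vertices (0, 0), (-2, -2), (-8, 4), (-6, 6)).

Compute the Jacobian determinant of (x, y) with respect to (u, v):

    ∂(x,y)/∂(u,v) = | -1  -3 | = (-1)(3) - (-3)(-1) = -6.
                   | -1  3 |

Its absolute value is |J| = 6 (the area scaling factor).

Substituting x = -u - 3v, y = -u + 3v into the integrand,

    23x y → 23u^2 - 207v^2,

so the integral becomes

    ∬_R (23u^2 - 207v^2) · |J| du dv = ∫_0^2 ∫_0^2 (138u^2 - 1242v^2) dv du.

Inner (v): 276u^2 - 3312.
Outer (u): -5888.

Therefore ∬_D (23x y) dx dy = -5888.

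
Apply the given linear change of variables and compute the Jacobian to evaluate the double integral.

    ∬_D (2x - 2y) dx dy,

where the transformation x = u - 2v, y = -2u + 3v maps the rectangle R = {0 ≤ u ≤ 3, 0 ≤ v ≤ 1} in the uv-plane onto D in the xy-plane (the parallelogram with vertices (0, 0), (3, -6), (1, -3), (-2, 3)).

Compute the Jacobian determinant of (x, y) with respect to (u, v):

    ∂(x,y)/∂(u,v) = | 1  -2 | = (1)(3) - (-2)(-2) = -1.
                   | -2  3 |

Its absolute value is |J| = 1 (the area scaling factor).

Substituting x = u - 2v, y = -2u + 3v into the integrand,

    2x - 2y → 6u - 10v,

so the integral becomes

    ∬_R (6u - 10v) · |J| du dv = ∫_0^3 ∫_0^1 (6u - 10v) dv du.

Inner (v): 6u - 5.
Outer (u): 12.

Therefore ∬_D (2x - 2y) dx dy = 12.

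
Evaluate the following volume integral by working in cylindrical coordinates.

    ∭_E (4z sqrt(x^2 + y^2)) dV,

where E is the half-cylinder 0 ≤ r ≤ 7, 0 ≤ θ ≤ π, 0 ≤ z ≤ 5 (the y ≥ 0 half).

In cylindrical coordinates, x = r cos(θ), y = r sin(θ), z = z, and dV = r dr dθ dz.

The integrand becomes 4r z, so

    ∭_E (4z sqrt(x^2 + y^2)) dV = ∫_{0}^{π} ∫_{0}^{7} ∫_{0}^{5} (4r z) · r dz dr dθ.

Inner (z): 50r^2.
Middle (r from 0 to 7): 17150/3.
Outer (θ): 17150π/3.

Therefore the triple integral equals 17150π/3.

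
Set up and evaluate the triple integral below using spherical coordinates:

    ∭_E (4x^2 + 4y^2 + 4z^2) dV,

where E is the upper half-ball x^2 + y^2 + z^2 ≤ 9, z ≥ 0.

In spherical coordinates, x = ρ sin(φ) cos(θ), y = ρ sin(φ) sin(θ), z = ρ cos(φ), and dV = ρ^2 sin(φ) dρ dφ dθ.

The integrand becomes 4ρ^2, so

    ∭_E (4x^2 + 4y^2 + 4z^2) dV = ∫_{0}^{2π} ∫_{0}^{π/2} ∫_{0}^{3} (4ρ^2) · ρ^2 sin(φ) dρ dφ dθ.

Inner (ρ): 972sin(φ)/5.
Middle (φ): 972/5.
Outer (θ): 1944π/5.

Therefore the triple integral equals 1944π/5.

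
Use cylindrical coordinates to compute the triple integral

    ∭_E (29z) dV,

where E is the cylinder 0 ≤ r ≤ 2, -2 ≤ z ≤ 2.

In cylindrical coordinates, x = r cos(θ), y = r sin(θ), z = z, and dV = r dr dθ dz.

The integrand becomes 29z, so

    ∭_E (29z) dV = ∫_{0}^{2π} ∫_{0}^{2} ∫_{-2}^{2} (29z) · r dz dr dθ.

Inner (z): 0.
Middle (r from 0 to 2): 0.
Outer (θ): 0.

Therefore the triple integral equals 0.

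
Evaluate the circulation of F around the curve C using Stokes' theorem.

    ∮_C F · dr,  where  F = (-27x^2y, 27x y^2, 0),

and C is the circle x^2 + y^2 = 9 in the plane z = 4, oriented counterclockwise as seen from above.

Let S be the flat disk x^2 + y^2 ≤ 9 in the plane z = 4, with upward unit normal n̂ = ẑ. By Stokes' theorem,

    ∮_C F · dr = ∬_S (∇ × F) · n̂ dS = ∬_D (curl F)_z dA,

where D is the disk x^2 + y^2 ≤ 9.

Compute the curl of F = (-27x^2y, 27x y^2, 0):
    (∇ × F)_x = ∂F_z/∂y - ∂F_y/∂z = 0,
    (∇ × F)_y = ∂F_x/∂z - ∂F_z/∂x = 0,
    (∇ × F)_z = ∂F_y/∂x - ∂F_x/∂y = 27x^2 + 27y^2.

On z = 4, (curl F)_z = 27x^2 + 27y^2.

Convert to polar (x = r cos θ, y = r sin θ, dA = r dr dθ); the integrand becomes 27r^2, so

    ∬_D (curl F)_z dA = ∫_0^{2π} ∫_0^{3} (27r^2) · r dr dθ.

Inner (r from 0 to 3): 2187/4.
Outer (θ from 0 to 2π): 2187π/2.

Therefore ∮_C F · dr = 2187π/2.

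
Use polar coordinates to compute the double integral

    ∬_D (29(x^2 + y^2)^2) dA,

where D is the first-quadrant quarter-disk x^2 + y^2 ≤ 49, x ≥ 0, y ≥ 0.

The region D is 0 ≤ r ≤ 7, 0 ≤ θ ≤ π/2 in polar coordinates, where x = r cos(θ), y = r sin(θ), and dA = r dr dθ.

Under the substitution, the integrand becomes 29r^4, so

    ∬_D (29(x^2 + y^2)^2) dA = ∫_{0}^{π/2} ∫_{0}^{7} (29r^4) · r dr dθ.

Inner integral (in r): ∫_{0}^{7} (29r^4) · r dr = 3411821/6.

Outer integral (in θ): ∫_{0}^{π/2} (3411821/6) dθ = 3411821π/12.

Therefore ∬_D (29(x^2 + y^2)^2) dA = 3411821π/12.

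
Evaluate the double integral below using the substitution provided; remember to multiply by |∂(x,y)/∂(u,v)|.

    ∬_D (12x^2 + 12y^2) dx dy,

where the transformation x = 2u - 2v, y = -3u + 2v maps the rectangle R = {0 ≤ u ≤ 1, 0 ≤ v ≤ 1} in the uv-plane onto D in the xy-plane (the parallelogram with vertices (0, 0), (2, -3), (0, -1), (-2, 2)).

Compute the Jacobian determinant of (x, y) with respect to (u, v):

    ∂(x,y)/∂(u,v) = | 2  -2 | = (2)(2) - (-2)(-3) = -2.
                   | -3  2 |

Its absolute value is |J| = 2 (the area scaling factor).

Substituting x = 2u - 2v, y = -3u + 2v into the integrand,

    12x^2 + 12y^2 → 156u^2 - 240u v + 96v^2,

so the integral becomes

    ∬_R (156u^2 - 240u v + 96v^2) · |J| du dv = ∫_0^1 ∫_0^1 (312u^2 - 480u v + 192v^2) dv du.

Inner (v): 312u^2 - 240u + 64.
Outer (u): 48.

Therefore ∬_D (12x^2 + 12y^2) dx dy = 48.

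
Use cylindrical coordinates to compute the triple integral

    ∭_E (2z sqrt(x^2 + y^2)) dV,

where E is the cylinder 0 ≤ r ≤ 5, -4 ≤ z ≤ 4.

In cylindrical coordinates, x = r cos(θ), y = r sin(θ), z = z, and dV = r dr dθ dz.

The integrand becomes 2r z, so

    ∭_E (2z sqrt(x^2 + y^2)) dV = ∫_{0}^{2π} ∫_{0}^{5} ∫_{-4}^{4} (2r z) · r dz dr dθ.

Inner (z): 0.
Middle (r from 0 to 5): 0.
Outer (θ): 0.

Therefore the triple integral equals 0.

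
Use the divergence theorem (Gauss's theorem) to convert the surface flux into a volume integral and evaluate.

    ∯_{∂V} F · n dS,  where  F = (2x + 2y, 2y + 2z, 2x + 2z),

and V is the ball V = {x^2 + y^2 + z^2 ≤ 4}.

By the divergence theorem,

    ∯_{∂V} F · n dS = ∭_V (∇ · F) dV.

Compute the divergence:
    ∇ · F = ∂F_x/∂x + ∂F_y/∂y + ∂F_z/∂z = 2 + 2 + 2 = 6.

In spherical coordinates, x = ρ sin(φ) cos(θ), y = ρ sin(φ) sin(θ), z = ρ cos(φ), dV = ρ^2 sin(φ) dρ dφ dθ, with 0 ≤ ρ ≤ 2, 0 ≤ φ ≤ π, 0 ≤ θ ≤ 2π.

The integrand, after substitution and multiplying by the volume element, becomes (6) · ρ^2 sin(φ), so

    ∭_V (∇·F) dV = ∫_0^{2π} ∫_0^{π} ∫_0^{2} (6) · ρ^2 sin(φ) dρ dφ dθ.

Inner (ρ from 0 to 2): 16sin(φ).
Middle (φ from 0 to π): 32.
Outer (θ from 0 to 2π): 64π.

Therefore ∯_{∂V} F · n dS = 64π.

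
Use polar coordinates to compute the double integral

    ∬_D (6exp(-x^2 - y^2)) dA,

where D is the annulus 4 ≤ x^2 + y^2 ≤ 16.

The region D is 2 ≤ r ≤ 4, 0 ≤ θ ≤ 2π in polar coordinates, where x = r cos(θ), y = r sin(θ), and dA = r dr dθ.

Under the substitution, the integrand becomes 6exp(-r^2), so

    ∬_D (6exp(-x^2 - y^2)) dA = ∫_{0}^{2π} ∫_{2}^{4} (6exp(-r^2)) · r dr dθ.

Inner integral (in r): ∫_{2}^{4} (6exp(-r^2)) · r dr = -(3 - 3exp(12))exp(-16).

Outer integral (in θ): ∫_{0}^{2π} (-(3 - 3exp(12))exp(-16)) dθ = -6π (1 - exp(12))exp(-16).

Therefore ∬_D (6exp(-x^2 - y^2)) dA = -6π (1 - exp(12))exp(-16).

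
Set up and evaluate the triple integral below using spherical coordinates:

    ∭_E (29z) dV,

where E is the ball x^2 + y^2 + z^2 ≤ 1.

In spherical coordinates, x = ρ sin(φ) cos(θ), y = ρ sin(φ) sin(θ), z = ρ cos(φ), and dV = ρ^2 sin(φ) dρ dφ dθ.

The integrand becomes 29ρ cos(φ), so

    ∭_E (29z) dV = ∫_{0}^{2π} ∫_{0}^{π} ∫_{0}^{1} (29ρ cos(φ)) · ρ^2 sin(φ) dρ dφ dθ.

Inner (ρ): 29sin(2φ)/8.
Middle (φ): 0.
Outer (θ): 0.

Therefore the triple integral equals 0.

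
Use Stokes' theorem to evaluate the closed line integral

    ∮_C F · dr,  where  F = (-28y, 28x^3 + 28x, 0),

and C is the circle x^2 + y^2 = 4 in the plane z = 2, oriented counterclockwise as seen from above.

Let S be the flat disk x^2 + y^2 ≤ 4 in the plane z = 2, with upward unit normal n̂ = ẑ. By Stokes' theorem,

    ∮_C F · dr = ∬_S (∇ × F) · n̂ dS = ∬_D (curl F)_z dA,

where D is the disk x^2 + y^2 ≤ 4.

Compute the curl of F = (-28y, 28x^3 + 28x, 0):
    (∇ × F)_x = ∂F_z/∂y - ∂F_y/∂z = 0,
    (∇ × F)_y = ∂F_x/∂z - ∂F_z/∂x = 0,
    (∇ × F)_z = ∂F_y/∂x - ∂F_x/∂y = 84x^2 + 56.

On z = 2, (curl F)_z = 84x^2 + 56.

Convert to polar (x = r cos θ, y = r sin θ, dA = r dr dθ); the integrand becomes 84r^2cos(θ)^2 + 56, so

    ∬_D (curl F)_z dA = ∫_0^{2π} ∫_0^{2} (84r^2cos(θ)^2 + 56) · r dr dθ.

Inner (r from 0 to 2): 336cos(θ)^2 + 112.
Outer (θ from 0 to 2π): 560π.

Therefore ∮_C F · dr = 560π.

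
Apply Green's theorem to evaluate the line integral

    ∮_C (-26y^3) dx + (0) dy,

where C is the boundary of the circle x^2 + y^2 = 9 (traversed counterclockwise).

Green's theorem converts the closed line integral into a double integral over the enclosed region D:

    ∮_C P dx + Q dy = ∬_D (∂Q/∂x - ∂P/∂y) dA.

Here P = -26y^3, Q = 0, so

    ∂Q/∂x = 0,    ∂P/∂y = -78y^2,
    ∂Q/∂x - ∂P/∂y = 78y^2.

D is the region x^2 + y^2 ≤ 9. Evaluating the double integral:

In polar coordinates (x = r cos θ, y = r sin θ, dA = r dr dθ) the integrand becomes 78r^2sin(θ)^2, so

    ∬_D (78y^2) dA = ∫_0^{2π} ∫_0^{3} (78r^2sin(θ)^2) · r dr dθ.

Inner (r from 0 to 3): 3159sin(θ)^2/2.
Outer (θ from 0 to 2π): 3159π/2.

Therefore ∮_C P dx + Q dy = 3159π/2.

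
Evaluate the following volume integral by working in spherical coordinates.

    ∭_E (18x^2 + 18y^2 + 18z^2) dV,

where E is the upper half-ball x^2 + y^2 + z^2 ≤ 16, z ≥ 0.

In spherical coordinates, x = ρ sin(φ) cos(θ), y = ρ sin(φ) sin(θ), z = ρ cos(φ), and dV = ρ^2 sin(φ) dρ dφ dθ.

The integrand becomes 18ρ^2, so

    ∭_E (18x^2 + 18y^2 + 18z^2) dV = ∫_{0}^{2π} ∫_{0}^{π/2} ∫_{0}^{4} (18ρ^2) · ρ^2 sin(φ) dρ dφ dθ.

Inner (ρ): 18432sin(φ)/5.
Middle (φ): 18432/5.
Outer (θ): 36864π/5.

Therefore the triple integral equals 36864π/5.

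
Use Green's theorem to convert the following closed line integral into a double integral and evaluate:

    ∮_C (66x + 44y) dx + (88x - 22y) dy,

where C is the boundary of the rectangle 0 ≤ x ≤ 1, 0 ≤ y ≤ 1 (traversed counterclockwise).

Green's theorem converts the closed line integral into a double integral over the enclosed region D:

    ∮_C P dx + Q dy = ∬_D (∂Q/∂x - ∂P/∂y) dA.

Here P = 66x + 44y, Q = 88x - 22y, so

    ∂Q/∂x = 88,    ∂P/∂y = 44,
    ∂Q/∂x - ∂P/∂y = 44.

D is the region 0 ≤ x ≤ 1, 0 ≤ y ≤ 1. Evaluating the double integral:

    ∬_D (44) dA = ∫_0^{1} ∫_0^{1} (44) dy dx.

Inner (y from 0 to 1): 44.
Outer (x from 0 to 1): 44.

Therefore ∮_C P dx + Q dy = 44.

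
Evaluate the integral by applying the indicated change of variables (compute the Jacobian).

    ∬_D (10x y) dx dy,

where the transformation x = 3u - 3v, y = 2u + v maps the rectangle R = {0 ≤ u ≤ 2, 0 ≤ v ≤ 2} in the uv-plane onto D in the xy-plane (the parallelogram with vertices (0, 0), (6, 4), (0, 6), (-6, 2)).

Compute the Jacobian determinant of (x, y) with respect to (u, v):

    ∂(x,y)/∂(u,v) = | 3  -3 | = (3)(1) - (-3)(2) = 9.
                   | 2  1 |

Its absolute value is |J| = 9 (the area scaling factor).

Substituting x = 3u - 3v, y = 2u + v into the integrand,

    10x y → 60u^2 - 30u v - 30v^2,

so the integral becomes

    ∬_R (60u^2 - 30u v - 30v^2) · |J| du dv = ∫_0^2 ∫_0^2 (540u^2 - 270u v - 270v^2) dv du.

Inner (v): 1080u^2 - 540u - 720.
Outer (u): 360.

Therefore ∬_D (10x y) dx dy = 360.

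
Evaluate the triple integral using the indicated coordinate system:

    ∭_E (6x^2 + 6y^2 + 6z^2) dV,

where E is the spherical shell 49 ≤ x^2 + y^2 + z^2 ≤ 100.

In spherical coordinates, x = ρ sin(φ) cos(θ), y = ρ sin(φ) sin(θ), z = ρ cos(φ), and dV = ρ^2 sin(φ) dρ dφ dθ.

The integrand becomes 6ρ^2, so

    ∭_E (6x^2 + 6y^2 + 6z^2) dV = ∫_{0}^{2π} ∫_{0}^{π} ∫_{7}^{10} (6ρ^2) · ρ^2 sin(φ) dρ dφ dθ.

Inner (ρ): 499158sin(φ)/5.
Middle (φ): 998316/5.
Outer (θ): 1996632π/5.

Therefore the triple integral equals 1996632π/5.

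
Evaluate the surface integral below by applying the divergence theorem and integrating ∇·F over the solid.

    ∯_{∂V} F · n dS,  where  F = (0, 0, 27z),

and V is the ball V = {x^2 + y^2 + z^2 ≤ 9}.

By the divergence theorem,

    ∯_{∂V} F · n dS = ∭_V (∇ · F) dV.

Compute the divergence:
    ∇ · F = ∂F_x/∂x + ∂F_y/∂y + ∂F_z/∂z = 0 + 0 + 27 = 27.

In spherical coordinates, x = ρ sin(φ) cos(θ), y = ρ sin(φ) sin(θ), z = ρ cos(φ), dV = ρ^2 sin(φ) dρ dφ dθ, with 0 ≤ ρ ≤ 3, 0 ≤ φ ≤ π, 0 ≤ θ ≤ 2π.

The integrand, after substitution and multiplying by the volume element, becomes (27) · ρ^2 sin(φ), so

    ∭_V (∇·F) dV = ∫_0^{2π} ∫_0^{π} ∫_0^{3} (27) · ρ^2 sin(φ) dρ dφ dθ.

Inner (ρ from 0 to 3): 243sin(φ).
Middle (φ from 0 to π): 486.
Outer (θ from 0 to 2π): 972π.

Therefore ∯_{∂V} F · n dS = 972π.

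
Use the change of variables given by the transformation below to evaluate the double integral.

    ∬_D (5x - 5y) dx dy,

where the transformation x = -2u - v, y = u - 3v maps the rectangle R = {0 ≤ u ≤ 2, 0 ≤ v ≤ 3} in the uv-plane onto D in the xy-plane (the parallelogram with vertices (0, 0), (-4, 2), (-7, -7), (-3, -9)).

Compute the Jacobian determinant of (x, y) with respect to (u, v):

    ∂(x,y)/∂(u,v) = | -2  -1 | = (-2)(-3) - (-1)(1) = 7.
                   | 1  -3 |

Its absolute value is |J| = 7 (the area scaling factor).

Substituting x = -2u - v, y = u - 3v into the integrand,

    5x - 5y → -15u + 10v,

so the integral becomes

    ∬_R (-15u + 10v) · |J| du dv = ∫_0^2 ∫_0^3 (-105u + 70v) dv du.

Inner (v): 315 - 315u.
Outer (u): 0.

Therefore ∬_D (5x - 5y) dx dy = 0.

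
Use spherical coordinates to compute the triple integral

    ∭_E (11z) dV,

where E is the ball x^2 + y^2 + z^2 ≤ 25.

In spherical coordinates, x = ρ sin(φ) cos(θ), y = ρ sin(φ) sin(θ), z = ρ cos(φ), and dV = ρ^2 sin(φ) dρ dφ dθ.

The integrand becomes 11ρ cos(φ), so

    ∭_E (11z) dV = ∫_{0}^{2π} ∫_{0}^{π} ∫_{0}^{5} (11ρ cos(φ)) · ρ^2 sin(φ) dρ dφ dθ.

Inner (ρ): 6875sin(2φ)/8.
Middle (φ): 0.
Outer (θ): 0.

Therefore the triple integral equals 0.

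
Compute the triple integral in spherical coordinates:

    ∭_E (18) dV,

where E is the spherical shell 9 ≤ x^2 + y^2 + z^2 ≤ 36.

In spherical coordinates, x = ρ sin(φ) cos(θ), y = ρ sin(φ) sin(θ), z = ρ cos(φ), and dV = ρ^2 sin(φ) dρ dφ dθ.

The integrand becomes 18, so

    ∭_E (18) dV = ∫_{0}^{2π} ∫_{0}^{π} ∫_{3}^{6} (18) · ρ^2 sin(φ) dρ dφ dθ.

Inner (ρ): 1134sin(φ).
Middle (φ): 2268.
Outer (θ): 4536π.

Therefore the triple integral equals 4536π.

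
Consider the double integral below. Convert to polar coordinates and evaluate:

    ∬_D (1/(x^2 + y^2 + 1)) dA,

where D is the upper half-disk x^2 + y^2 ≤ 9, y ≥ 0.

The region D is 0 ≤ r ≤ 3, 0 ≤ θ ≤ π in polar coordinates, where x = r cos(θ), y = r sin(θ), and dA = r dr dθ.

Under the substitution, the integrand becomes 1/(r^2 + 1), so

    ∬_D (1/(x^2 + y^2 + 1)) dA = ∫_{0}^{π} ∫_{0}^{3} (1/(r^2 + 1)) · r dr dθ.

Inner integral (in r): ∫_{0}^{3} (1/(r^2 + 1)) · r dr = log(10)/2.

Outer integral (in θ): ∫_{0}^{π} (log(10)/2) dθ = π log(10)/2.

Therefore ∬_D (1/(x^2 + y^2 + 1)) dA = π log(10)/2.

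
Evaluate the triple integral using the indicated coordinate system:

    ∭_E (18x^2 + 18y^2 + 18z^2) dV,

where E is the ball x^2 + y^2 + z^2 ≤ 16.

In spherical coordinates, x = ρ sin(φ) cos(θ), y = ρ sin(φ) sin(θ), z = ρ cos(φ), and dV = ρ^2 sin(φ) dρ dφ dθ.

The integrand becomes 18ρ^2, so

    ∭_E (18x^2 + 18y^2 + 18z^2) dV = ∫_{0}^{2π} ∫_{0}^{π} ∫_{0}^{4} (18ρ^2) · ρ^2 sin(φ) dρ dφ dθ.

Inner (ρ): 18432sin(φ)/5.
Middle (φ): 36864/5.
Outer (θ): 73728π/5.

Therefore the triple integral equals 73728π/5.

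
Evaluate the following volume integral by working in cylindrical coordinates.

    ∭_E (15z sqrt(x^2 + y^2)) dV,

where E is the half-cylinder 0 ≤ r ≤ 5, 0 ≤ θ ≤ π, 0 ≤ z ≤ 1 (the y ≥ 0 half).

In cylindrical coordinates, x = r cos(θ), y = r sin(θ), z = z, and dV = r dr dθ dz.

The integrand becomes 15r z, so

    ∭_E (15z sqrt(x^2 + y^2)) dV = ∫_{0}^{π} ∫_{0}^{5} ∫_{0}^{1} (15r z) · r dz dr dθ.

Inner (z): 15r^2/2.
Middle (r from 0 to 5): 625/2.
Outer (θ): 625π/2.

Therefore the triple integral equals 625π/2.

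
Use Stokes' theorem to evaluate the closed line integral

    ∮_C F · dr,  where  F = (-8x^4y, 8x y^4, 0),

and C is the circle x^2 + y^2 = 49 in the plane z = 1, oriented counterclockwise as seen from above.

Let S be the flat disk x^2 + y^2 ≤ 49 in the plane z = 1, with upward unit normal n̂ = ẑ. By Stokes' theorem,

    ∮_C F · dr = ∬_S (∇ × F) · n̂ dS = ∬_D (curl F)_z dA,

where D is the disk x^2 + y^2 ≤ 49.

Compute the curl of F = (-8x^4y, 8x y^4, 0):
    (∇ × F)_x = ∂F_z/∂y - ∂F_y/∂z = 0,
    (∇ × F)_y = ∂F_x/∂z - ∂F_z/∂x = 0,
    (∇ × F)_z = ∂F_y/∂x - ∂F_x/∂y = 8x^4 + 8y^4.

On z = 1, (curl F)_z = 8x^4 + 8y^4.

Convert to polar (x = r cos θ, y = r sin θ, dA = r dr dθ); the integrand becomes 8r^4(sin(θ)^4 + cos(θ)^4), so

    ∬_D (curl F)_z dA = ∫_0^{2π} ∫_0^{7} (8r^4(sin(θ)^4 + cos(θ)^4)) · r dr dθ.

Inner (r from 0 to 7): 470596sin(θ)^4/3 + 470596cos(θ)^4/3.
Outer (θ from 0 to 2π): 235298π.

Therefore ∮_C F · dr = 235298π.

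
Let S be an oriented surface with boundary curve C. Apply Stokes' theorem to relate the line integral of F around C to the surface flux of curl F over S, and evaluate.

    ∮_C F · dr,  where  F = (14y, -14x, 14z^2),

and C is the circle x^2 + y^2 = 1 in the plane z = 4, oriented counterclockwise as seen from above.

Let S be the flat disk x^2 + y^2 ≤ 1 in the plane z = 4, with upward unit normal n̂ = ẑ. By Stokes' theorem,

    ∮_C F · dr = ∬_S (∇ × F) · n̂ dS = ∬_D (curl F)_z dA,

where D is the disk x^2 + y^2 ≤ 1.

Compute the curl of F = (14y, -14x, 14z^2):
    (∇ × F)_x = ∂F_z/∂y - ∂F_y/∂z = 0,
    (∇ × F)_y = ∂F_x/∂z - ∂F_z/∂x = 0,
    (∇ × F)_z = ∂F_y/∂x - ∂F_x/∂y = -28.

On z = 4, (curl F)_z = -28.

Convert to polar (x = r cos θ, y = r sin θ, dA = r dr dθ); the integrand becomes -28, so

    ∬_D (curl F)_z dA = ∫_0^{2π} ∫_0^{1} (-28) · r dr dθ.

Inner (r from 0 to 1): -14.
Outer (θ from 0 to 2π): -28π.

Therefore ∮_C F · dr = -28π.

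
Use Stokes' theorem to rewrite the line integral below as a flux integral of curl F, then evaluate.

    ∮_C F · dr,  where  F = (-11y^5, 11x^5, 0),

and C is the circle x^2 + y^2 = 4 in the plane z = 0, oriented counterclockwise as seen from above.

Let S be the flat disk x^2 + y^2 ≤ 4 in the plane z = 0, with upward unit normal n̂ = ẑ. By Stokes' theorem,

    ∮_C F · dr = ∬_S (∇ × F) · n̂ dS = ∬_D (curl F)_z dA,

where D is the disk x^2 + y^2 ≤ 4.

Compute the curl of F = (-11y^5, 11x^5, 0):
    (∇ × F)_x = ∂F_z/∂y - ∂F_y/∂z = 0,
    (∇ × F)_y = ∂F_x/∂z - ∂F_z/∂x = 0,
    (∇ × F)_z = ∂F_y/∂x - ∂F_x/∂y = 55x^4 + 55y^4.

On z = 0, (curl F)_z = 55x^4 + 55y^4.

Convert to polar (x = r cos θ, y = r sin θ, dA = r dr dθ); the integrand becomes 55r^4(sin(θ)^4 + cos(θ)^4), so

    ∬_D (curl F)_z dA = ∫_0^{2π} ∫_0^{2} (55r^4(sin(θ)^4 + cos(θ)^4)) · r dr dθ.

Inner (r from 0 to 2): 1760sin(θ)^4/3 + 1760cos(θ)^4/3.
Outer (θ from 0 to 2π): 880π.

Therefore ∮_C F · dr = 880π.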